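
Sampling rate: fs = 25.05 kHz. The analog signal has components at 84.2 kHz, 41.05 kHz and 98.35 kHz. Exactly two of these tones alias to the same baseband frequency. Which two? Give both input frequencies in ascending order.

fs/2 = 12.525 kHz.
84.2 kHz mod fs = 9.05 kHz.
9.05 kHz ≤ fs/2 = 12.525 kHz, appears at 9.05 kHz.
41.05 kHz mod fs = 16 kHz.
16 kHz > fs/2 = 12.525 kHz, folds to fs − 16 kHz = 9.05 kHz.
98.35 kHz mod fs = 23.2 kHz.
23.2 kHz > fs/2 = 12.525 kHz, folds to fs − 23.2 kHz = 1.85 kHz.
41.05 kHz and 84.2 kHz both map to 9.05 kHz.

41.05 kHz, 84.2 kHz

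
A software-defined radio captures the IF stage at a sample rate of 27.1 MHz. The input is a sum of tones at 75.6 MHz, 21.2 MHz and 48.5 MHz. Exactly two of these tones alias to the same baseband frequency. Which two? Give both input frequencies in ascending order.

48.5 MHz, 75.6 MHz

fs/2 = 13.55 MHz.
75.6 MHz mod fs = 21.4 MHz.
21.4 MHz > fs/2 = 13.55 MHz, folds to fs − 21.4 MHz = 5.7 MHz.
21.2 MHz > fs/2 = 13.55 MHz, folds to fs − 21.2 MHz = 5.9 MHz.
48.5 MHz mod fs = 21.4 MHz.
21.4 MHz > fs/2 = 13.55 MHz, folds to fs − 21.4 MHz = 5.7 MHz.
48.5 MHz and 75.6 MHz both map to 5.7 MHz.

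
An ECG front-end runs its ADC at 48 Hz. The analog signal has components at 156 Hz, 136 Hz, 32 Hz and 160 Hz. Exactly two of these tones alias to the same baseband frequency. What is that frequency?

fs/2 = 24 Hz.
156 Hz mod fs = 12 Hz.
12 Hz ≤ fs/2 = 24 Hz, appears at 12 Hz.
136 Hz mod fs = 40 Hz.
40 Hz > fs/2 = 24 Hz, folds to fs − 40 Hz = 8 Hz.
32 Hz > fs/2 = 24 Hz, folds to fs − 32 Hz = 16 Hz.
160 Hz mod fs = 16 Hz.
16 Hz ≤ fs/2 = 24 Hz, appears at 16 Hz.
32 Hz and 160 Hz both map to 16 Hz.

16 Hz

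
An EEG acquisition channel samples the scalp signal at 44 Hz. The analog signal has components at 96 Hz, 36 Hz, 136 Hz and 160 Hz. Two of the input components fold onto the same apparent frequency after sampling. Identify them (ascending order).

fs/2 = 22 Hz.
96 Hz mod fs = 8 Hz.
8 Hz ≤ fs/2 = 22 Hz, appears at 8 Hz.
36 Hz > fs/2 = 22 Hz, folds to fs − 36 Hz = 8 Hz.
136 Hz mod fs = 4 Hz.
4 Hz ≤ fs/2 = 22 Hz, appears at 4 Hz.
160 Hz mod fs = 28 Hz.
28 Hz > fs/2 = 22 Hz, folds to fs − 28 Hz = 16 Hz.
36 Hz and 96 Hz both map to 8 Hz.

36 Hz, 96 Hz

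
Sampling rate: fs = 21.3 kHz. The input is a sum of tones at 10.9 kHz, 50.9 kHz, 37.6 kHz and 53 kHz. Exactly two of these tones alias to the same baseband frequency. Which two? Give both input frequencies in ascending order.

10.9 kHz, 53 kHz

fs/2 = 10.65 kHz.
10.9 kHz > fs/2 = 10.65 kHz, folds to fs − 10.9 kHz = 10.4 kHz.
50.9 kHz mod fs = 8.3 kHz.
8.3 kHz ≤ fs/2 = 10.65 kHz, appears at 8.3 kHz.
37.6 kHz mod fs = 16.3 kHz.
16.3 kHz > fs/2 = 10.65 kHz, folds to fs − 16.3 kHz = 5 kHz.
53 kHz mod fs = 10.4 kHz.
10.4 kHz ≤ fs/2 = 10.65 kHz, appears at 10.4 kHz.
10.9 kHz and 53 kHz both map to 10.4 kHz.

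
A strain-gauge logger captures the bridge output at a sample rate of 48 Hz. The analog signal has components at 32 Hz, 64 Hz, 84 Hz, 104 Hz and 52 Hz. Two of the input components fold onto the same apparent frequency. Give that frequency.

16 Hz

fs/2 = 24 Hz.
32 Hz > fs/2 = 24 Hz, folds to fs − 32 Hz = 16 Hz.
64 Hz mod fs = 16 Hz.
16 Hz ≤ fs/2 = 24 Hz, appears at 16 Hz.
84 Hz mod fs = 36 Hz.
36 Hz > fs/2 = 24 Hz, folds to fs − 36 Hz = 12 Hz.
104 Hz mod fs = 8 Hz.
8 Hz ≤ fs/2 = 24 Hz, appears at 8 Hz.
52 Hz mod fs = 4 Hz.
4 Hz ≤ fs/2 = 24 Hz, appears at 4 Hz.
32 Hz and 64 Hz both map to 16 Hz.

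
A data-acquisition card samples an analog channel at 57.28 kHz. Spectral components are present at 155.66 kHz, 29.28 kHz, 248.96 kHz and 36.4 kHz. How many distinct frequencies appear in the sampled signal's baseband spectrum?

fs/2 = 28.64 kHz.
155.66 kHz mod fs = 41.1 kHz.
41.1 kHz > fs/2 = 28.64 kHz, folds to fs − 41.1 kHz = 16.18 kHz.
29.28 kHz > fs/2 = 28.64 kHz, folds to fs − 29.28 kHz = 28 kHz.
248.96 kHz mod fs = 19.84 kHz.
19.84 kHz ≤ fs/2 = 28.64 kHz, appears at 19.84 kHz.
36.4 kHz > fs/2 = 28.64 kHz, folds to fs − 36.4 kHz = 20.88 kHz.
Distinct values: {16.18 kHz, 19.84 kHz, 20.88 kHz, 28 kHz} → 4.

4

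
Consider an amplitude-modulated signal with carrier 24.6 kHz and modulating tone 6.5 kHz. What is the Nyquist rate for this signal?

AM sidebands sit at fc ± fm = 18.1 kHz and 31.1 kHz.
Highest-frequency component: 31.1 kHz.
Nyquist rate = 2 × 31.1 kHz = 62.2 kHz.

62.2 kHz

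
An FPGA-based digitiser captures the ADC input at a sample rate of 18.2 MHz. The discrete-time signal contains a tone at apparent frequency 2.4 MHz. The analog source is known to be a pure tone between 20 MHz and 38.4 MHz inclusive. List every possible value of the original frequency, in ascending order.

20.6 MHz, 34 MHz

Frequencies that alias to 2.4 MHz are k·fs ± 2.4 MHz for integer k ≥ 0.
k=0: 2.4 MHz.
k=1: 15.8 MHz, 20.6 MHz.
k=2: 34 MHz, 38.8 MHz.
k=3: 52.2 MHz, 57 MHz.
Within [20 MHz, 38.4 MHz]: 20.6 MHz, 34 MHz.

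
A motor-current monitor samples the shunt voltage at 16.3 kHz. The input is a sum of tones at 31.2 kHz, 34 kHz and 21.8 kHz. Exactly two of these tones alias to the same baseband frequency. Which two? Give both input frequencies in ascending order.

31.2 kHz, 34 kHz

fs/2 = 8.15 kHz.
31.2 kHz mod fs = 14.9 kHz.
14.9 kHz > fs/2 = 8.15 kHz, folds to fs − 14.9 kHz = 1.4 kHz.
34 kHz mod fs = 1.4 kHz.
1.4 kHz ≤ fs/2 = 8.15 kHz, appears at 1.4 kHz.
21.8 kHz mod fs = 5.5 kHz.
5.5 kHz ≤ fs/2 = 8.15 kHz, appears at 5.5 kHz.
31.2 kHz and 34 kHz both map to 1.4 kHz.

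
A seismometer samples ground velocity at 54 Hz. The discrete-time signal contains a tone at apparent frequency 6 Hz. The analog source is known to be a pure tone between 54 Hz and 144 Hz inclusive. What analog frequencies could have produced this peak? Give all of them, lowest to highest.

60 Hz, 102 Hz, 114 Hz

Frequencies that alias to 6 Hz are k·fs ± 6 Hz for integer k ≥ 0.
k=0: 6 Hz.
k=1: 48 Hz, 60 Hz.
k=2: 102 Hz, 114 Hz.
k=3: 156 Hz, 168 Hz.
Within [54 Hz, 144 Hz]: 60 Hz, 102 Hz, 114 Hz.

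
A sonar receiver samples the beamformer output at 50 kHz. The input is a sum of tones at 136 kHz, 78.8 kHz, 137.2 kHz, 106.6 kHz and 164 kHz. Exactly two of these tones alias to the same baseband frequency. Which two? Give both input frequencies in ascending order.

136 kHz, 164 kHz

fs/2 = 25 kHz.
136 kHz mod fs = 36 kHz.
36 kHz > fs/2 = 25 kHz, folds to fs − 36 kHz = 14 kHz.
78.8 kHz mod fs = 28.8 kHz.
28.8 kHz > fs/2 = 25 kHz, folds to fs − 28.8 kHz = 21.2 kHz.
137.2 kHz mod fs = 37.2 kHz.
37.2 kHz > fs/2 = 25 kHz, folds to fs − 37.2 kHz = 12.8 kHz.
106.6 kHz mod fs = 6.6 kHz.
6.6 kHz ≤ fs/2 = 25 kHz, appears at 6.6 kHz.
164 kHz mod fs = 14 kHz.
14 kHz ≤ fs/2 = 25 kHz, appears at 14 kHz.
136 kHz and 164 kHz both map to 14 kHz.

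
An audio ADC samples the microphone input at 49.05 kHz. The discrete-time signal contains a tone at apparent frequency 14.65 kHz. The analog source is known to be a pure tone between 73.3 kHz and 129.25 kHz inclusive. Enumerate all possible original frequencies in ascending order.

83.45 kHz, 112.75 kHz

Frequencies that alias to 14.65 kHz are k·fs ± 14.65 kHz for integer k ≥ 0.
k=0: 14.65 kHz.
k=1: 34.4 kHz, 63.7 kHz.
k=2: 83.45 kHz, 112.75 kHz.
k=3: 132.5 kHz, 161.8 kHz.
Within [73.3 kHz, 129.25 kHz]: 83.45 kHz, 112.75 kHz.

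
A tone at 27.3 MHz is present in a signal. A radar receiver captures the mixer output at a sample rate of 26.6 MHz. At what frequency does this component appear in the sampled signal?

0.7 MHz

27.3 MHz mod fs = 0.7 MHz.
0.7 MHz ≤ fs/2 = 13.3 MHz, appears at 0.7 MHz.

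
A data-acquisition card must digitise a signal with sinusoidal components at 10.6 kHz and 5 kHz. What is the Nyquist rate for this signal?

21.2 kHz

Highest-frequency component: 10.6 kHz.
Nyquist rate = 2 × 10.6 kHz = 21.2 kHz.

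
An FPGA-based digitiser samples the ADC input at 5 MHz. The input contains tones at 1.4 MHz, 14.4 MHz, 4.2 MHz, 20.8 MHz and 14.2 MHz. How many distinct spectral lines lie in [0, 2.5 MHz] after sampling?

3

fs/2 = 2.5 MHz.
1.4 MHz ≤ fs/2 = 2.5 MHz, passes unchanged.
14.4 MHz mod fs = 4.4 MHz.
4.4 MHz > fs/2 = 2.5 MHz, folds to fs − 4.4 MHz = 0.6 MHz.
4.2 MHz > fs/2 = 2.5 MHz, folds to fs − 4.2 MHz = 0.8 MHz.
20.8 MHz mod fs = 0.8 MHz.
0.8 MHz ≤ fs/2 = 2.5 MHz, appears at 0.8 MHz.
14.2 MHz mod fs = 4.2 MHz.
4.2 MHz > fs/2 = 2.5 MHz, folds to fs − 4.2 MHz = 0.8 MHz.
Distinct values: {0.6 MHz, 0.8 MHz, 1.4 MHz} → 3.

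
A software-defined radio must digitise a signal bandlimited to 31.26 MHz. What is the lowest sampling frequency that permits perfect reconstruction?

62.52 MHz

Nyquist rate = 2 × 31.26 MHz = 62.52 MHz.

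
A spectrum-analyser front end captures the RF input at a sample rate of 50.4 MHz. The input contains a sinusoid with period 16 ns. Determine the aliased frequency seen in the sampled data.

12.1 MHz

T = 16 ns → f = 1/T = 62.5 MHz.
62.5 MHz mod fs = 12.1 MHz.
12.1 MHz ≤ fs/2 = 25.2 MHz, appears at 12.1 MHz.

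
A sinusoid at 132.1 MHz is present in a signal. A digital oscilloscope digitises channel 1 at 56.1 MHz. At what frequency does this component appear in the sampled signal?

132.1 MHz mod fs = 19.9 MHz.
19.9 MHz ≤ fs/2 = 28.05 MHz, appears at 19.9 MHz.

19.9 MHz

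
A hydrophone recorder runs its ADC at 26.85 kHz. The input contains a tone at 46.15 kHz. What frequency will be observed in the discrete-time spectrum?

46.15 kHz mod fs = 19.3 kHz.
19.3 kHz > fs/2 = 13.425 kHz, folds to fs − 19.3 kHz = 7.55 kHz.

7.55 kHz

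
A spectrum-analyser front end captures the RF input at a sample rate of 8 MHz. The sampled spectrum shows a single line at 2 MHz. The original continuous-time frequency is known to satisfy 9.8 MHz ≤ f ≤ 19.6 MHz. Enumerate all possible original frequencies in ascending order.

10 MHz, 14 MHz, 18 MHz

Frequencies that alias to 2 MHz are k·fs ± 2 MHz for integer k ≥ 0.
k=0: 2 MHz.
k=1: 6 MHz, 10 MHz.
k=2: 14 MHz, 18 MHz.
k=3: 22 MHz, 26 MHz.
Within [9.8 MHz, 19.6 MHz]: 10 MHz, 14 MHz, 18 MHz.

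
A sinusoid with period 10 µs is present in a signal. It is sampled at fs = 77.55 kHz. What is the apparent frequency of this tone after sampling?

T = 10 µs → f = 1/T = 100 kHz.
100 kHz mod fs = 22.45 kHz.
22.45 kHz ≤ fs/2 = 38.775 kHz, appears at 22.45 kHz.

22.45 kHz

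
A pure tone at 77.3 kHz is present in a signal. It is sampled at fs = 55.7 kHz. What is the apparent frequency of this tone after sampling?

21.6 kHz

77.3 kHz mod fs = 21.6 kHz.
21.6 kHz ≤ fs/2 = 27.85 kHz, appears at 21.6 kHz.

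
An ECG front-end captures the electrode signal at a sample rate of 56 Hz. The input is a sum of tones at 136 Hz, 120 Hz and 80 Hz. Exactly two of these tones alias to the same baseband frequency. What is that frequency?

fs/2 = 28 Hz.
136 Hz mod fs = 24 Hz.
24 Hz ≤ fs/2 = 28 Hz, appears at 24 Hz.
120 Hz mod fs = 8 Hz.
8 Hz ≤ fs/2 = 28 Hz, appears at 8 Hz.
80 Hz mod fs = 24 Hz.
24 Hz ≤ fs/2 = 28 Hz, appears at 24 Hz.
80 Hz and 136 Hz both map to 24 Hz.

24 Hz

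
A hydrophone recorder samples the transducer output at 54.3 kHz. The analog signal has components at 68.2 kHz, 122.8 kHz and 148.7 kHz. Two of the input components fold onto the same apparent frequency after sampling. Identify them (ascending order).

fs/2 = 27.15 kHz.
68.2 kHz mod fs = 13.9 kHz.
13.9 kHz ≤ fs/2 = 27.15 kHz, appears at 13.9 kHz.
122.8 kHz mod fs = 14.2 kHz.
14.2 kHz ≤ fs/2 = 27.15 kHz, appears at 14.2 kHz.
148.7 kHz mod fs = 40.1 kHz.
40.1 kHz > fs/2 = 27.15 kHz, folds to fs − 40.1 kHz = 14.2 kHz.
122.8 kHz and 148.7 kHz both map to 14.2 kHz.

122.8 kHz, 148.7 kHz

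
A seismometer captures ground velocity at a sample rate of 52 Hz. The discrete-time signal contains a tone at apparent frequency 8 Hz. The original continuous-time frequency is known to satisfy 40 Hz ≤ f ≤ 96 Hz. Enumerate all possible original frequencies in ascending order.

44 Hz, 60 Hz, 96 Hz

Frequencies that alias to 8 Hz are k·fs ± 8 Hz for integer k ≥ 0.
k=0: 8 Hz.
k=1: 44 Hz, 60 Hz.
k=2: 96 Hz, 112 Hz.
k=3: 148 Hz, 164 Hz.
Within [40 Hz, 96 Hz]: 44 Hz, 60 Hz, 96 Hz.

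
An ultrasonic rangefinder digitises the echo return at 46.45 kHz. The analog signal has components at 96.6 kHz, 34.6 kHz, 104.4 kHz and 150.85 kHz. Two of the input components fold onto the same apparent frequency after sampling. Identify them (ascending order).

104.4 kHz, 150.85 kHz

fs/2 = 23.225 kHz.
96.6 kHz mod fs = 3.7 kHz.
3.7 kHz ≤ fs/2 = 23.225 kHz, appears at 3.7 kHz.
34.6 kHz > fs/2 = 23.225 kHz, folds to fs − 34.6 kHz = 11.85 kHz.
104.4 kHz mod fs = 11.5 kHz.
11.5 kHz ≤ fs/2 = 23.225 kHz, appears at 11.5 kHz.
150.85 kHz mod fs = 11.5 kHz.
11.5 kHz ≤ fs/2 = 23.225 kHz, appears at 11.5 kHz.
104.4 kHz and 150.85 kHz both map to 11.5 kHz.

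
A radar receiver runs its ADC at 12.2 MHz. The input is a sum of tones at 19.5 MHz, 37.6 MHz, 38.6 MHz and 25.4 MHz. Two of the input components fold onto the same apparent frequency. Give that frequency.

fs/2 = 6.1 MHz.
19.5 MHz mod fs = 7.3 MHz.
7.3 MHz > fs/2 = 6.1 MHz, folds to fs − 7.3 MHz = 4.9 MHz.
37.6 MHz mod fs = 1 MHz.
1 MHz ≤ fs/2 = 6.1 MHz, appears at 1 MHz.
38.6 MHz mod fs = 2 MHz.
2 MHz ≤ fs/2 = 6.1 MHz, appears at 2 MHz.
25.4 MHz mod fs = 1 MHz.
1 MHz ≤ fs/2 = 6.1 MHz, appears at 1 MHz.
25.4 MHz and 37.6 MHz both map to 1 MHz.

1 MHz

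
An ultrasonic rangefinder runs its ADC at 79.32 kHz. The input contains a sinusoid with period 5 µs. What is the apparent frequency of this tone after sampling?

T = 5 µs → f = 1/T = 200 kHz.
200 kHz mod fs = 41.36 kHz.
41.36 kHz > fs/2 = 39.66 kHz, folds to fs − 41.36 kHz = 37.96 kHz.

37.96 kHz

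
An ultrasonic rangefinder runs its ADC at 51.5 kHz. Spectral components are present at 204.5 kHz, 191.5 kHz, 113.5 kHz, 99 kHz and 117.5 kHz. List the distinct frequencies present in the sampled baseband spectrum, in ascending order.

fs/2 = 25.75 kHz.
204.5 kHz mod fs = 50 kHz.
50 kHz > fs/2 = 25.75 kHz, folds to fs − 50 kHz = 1.5 kHz.
191.5 kHz mod fs = 37 kHz.
37 kHz > fs/2 = 25.75 kHz, folds to fs − 37 kHz = 14.5 kHz.
113.5 kHz mod fs = 10.5 kHz.
10.5 kHz ≤ fs/2 = 25.75 kHz, appears at 10.5 kHz.
99 kHz mod fs = 47.5 kHz.
47.5 kHz > fs/2 = 25.75 kHz, folds to fs − 47.5 kHz = 4 kHz.
117.5 kHz mod fs = 14.5 kHz.
14.5 kHz ≤ fs/2 = 25.75 kHz, appears at 14.5 kHz.
Distinct values: {1.5 kHz, 4 kHz, 10.5 kHz, 14.5 kHz}.

1.5 kHz, 4 kHz, 10.5 kHz, 14.5 kHz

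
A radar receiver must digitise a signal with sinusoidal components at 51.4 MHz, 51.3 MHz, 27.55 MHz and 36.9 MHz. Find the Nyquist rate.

Highest-frequency component: 51.4 MHz.
Nyquist rate = 2 × 51.4 MHz = 102.8 MHz.

102.8 MHz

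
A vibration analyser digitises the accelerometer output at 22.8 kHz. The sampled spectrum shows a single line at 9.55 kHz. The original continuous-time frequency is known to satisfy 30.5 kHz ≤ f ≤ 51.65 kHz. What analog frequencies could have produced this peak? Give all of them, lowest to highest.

32.35 kHz, 36.05 kHz

Frequencies that alias to 9.55 kHz are k·fs ± 9.55 kHz for integer k ≥ 0.
k=0: 9.55 kHz.
k=1: 13.25 kHz, 32.35 kHz.
k=2: 36.05 kHz, 55.15 kHz.
k=3: 58.85 kHz, 77.95 kHz.
Within [30.5 kHz, 51.65 kHz]: 32.35 kHz, 36.05 kHz.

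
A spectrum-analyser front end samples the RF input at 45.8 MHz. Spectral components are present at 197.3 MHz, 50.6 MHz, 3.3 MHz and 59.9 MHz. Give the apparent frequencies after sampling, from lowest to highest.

3.3 MHz, 4.8 MHz, 14.1 MHz

fs/2 = 22.9 MHz.
197.3 MHz mod fs = 14.1 MHz.
14.1 MHz ≤ fs/2 = 22.9 MHz, appears at 14.1 MHz.
50.6 MHz mod fs = 4.8 MHz.
4.8 MHz ≤ fs/2 = 22.9 MHz, appears at 4.8 MHz.
3.3 MHz ≤ fs/2 = 22.9 MHz, passes unchanged.
59.9 MHz mod fs = 14.1 MHz.
14.1 MHz ≤ fs/2 = 22.9 MHz, appears at 14.1 MHz.
Distinct values: {3.3 MHz, 4.8 MHz, 14.1 MHz}.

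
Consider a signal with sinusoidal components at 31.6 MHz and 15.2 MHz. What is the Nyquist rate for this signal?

Highest-frequency component: 31.6 MHz.
Nyquist rate = 2 × 31.6 MHz = 63.2 MHz.

63.2 MHz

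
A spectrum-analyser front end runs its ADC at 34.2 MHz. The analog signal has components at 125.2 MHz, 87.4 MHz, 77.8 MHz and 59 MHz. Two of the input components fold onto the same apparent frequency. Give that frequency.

9.4 MHz

fs/2 = 17.1 MHz.
125.2 MHz mod fs = 22.6 MHz.
22.6 MHz > fs/2 = 17.1 MHz, folds to fs − 22.6 MHz = 11.6 MHz.
87.4 MHz mod fs = 19 MHz.
19 MHz > fs/2 = 17.1 MHz, folds to fs − 19 MHz = 15.2 MHz.
77.8 MHz mod fs = 9.4 MHz.
9.4 MHz ≤ fs/2 = 17.1 MHz, appears at 9.4 MHz.
59 MHz mod fs = 24.8 MHz.
24.8 MHz > fs/2 = 17.1 MHz, folds to fs − 24.8 MHz = 9.4 MHz.
59 MHz and 77.8 MHz both map to 9.4 MHz.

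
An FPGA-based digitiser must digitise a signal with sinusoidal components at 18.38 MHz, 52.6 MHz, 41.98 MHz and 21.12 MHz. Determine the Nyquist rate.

105.2 MHz

Highest-frequency component: 52.6 MHz.
Nyquist rate = 2 × 52.6 MHz = 105.2 MHz.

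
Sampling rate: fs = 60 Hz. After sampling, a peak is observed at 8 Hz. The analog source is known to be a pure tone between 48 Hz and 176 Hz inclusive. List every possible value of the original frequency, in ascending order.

Frequencies that alias to 8 Hz are k·fs ± 8 Hz for integer k ≥ 0.
k=0: 8 Hz.
k=1: 52 Hz, 68 Hz.
k=2: 112 Hz, 128 Hz.
k=3: 172 Hz, 188 Hz.
k=4: 232 Hz, 248 Hz.
Within [48 Hz, 176 Hz]: 52 Hz, 68 Hz, 112 Hz, 128 Hz, 172 Hz.

52 Hz, 68 Hz, 112 Hz, 128 Hz, 172 Hz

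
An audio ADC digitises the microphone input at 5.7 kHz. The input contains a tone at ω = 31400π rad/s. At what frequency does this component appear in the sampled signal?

1.4 kHz

ω = 31400π rad/s → f = ω/(2π) = 15700 Hz = 15.7 kHz.
15.7 kHz mod fs = 4.3 kHz.
4.3 kHz > fs/2 = 2.85 kHz, folds to fs − 4.3 kHz = 1.4 kHz.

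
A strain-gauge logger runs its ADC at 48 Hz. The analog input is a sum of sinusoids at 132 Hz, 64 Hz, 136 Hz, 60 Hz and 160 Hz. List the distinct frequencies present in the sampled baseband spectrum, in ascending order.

fs/2 = 24 Hz.
132 Hz mod fs = 36 Hz.
36 Hz > fs/2 = 24 Hz, folds to fs − 36 Hz = 12 Hz.
64 Hz mod fs = 16 Hz.
16 Hz ≤ fs/2 = 24 Hz, appears at 16 Hz.
136 Hz mod fs = 40 Hz.
40 Hz > fs/2 = 24 Hz, folds to fs − 40 Hz = 8 Hz.
60 Hz mod fs = 12 Hz.
12 Hz ≤ fs/2 = 24 Hz, appears at 12 Hz.
160 Hz mod fs = 16 Hz.
16 Hz ≤ fs/2 = 24 Hz, appears at 16 Hz.
Distinct values: {8 Hz, 12 Hz, 16 Hz}.

8 Hz, 12 Hz, 16 Hz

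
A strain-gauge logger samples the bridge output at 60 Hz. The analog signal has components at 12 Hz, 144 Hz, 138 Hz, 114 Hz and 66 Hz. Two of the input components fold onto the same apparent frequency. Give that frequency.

6 Hz

fs/2 = 30 Hz.
12 Hz ≤ fs/2 = 30 Hz, passes unchanged.
144 Hz mod fs = 24 Hz.
24 Hz ≤ fs/2 = 30 Hz, appears at 24 Hz.
138 Hz mod fs = 18 Hz.
18 Hz ≤ fs/2 = 30 Hz, appears at 18 Hz.
114 Hz mod fs = 54 Hz.
54 Hz > fs/2 = 30 Hz, folds to fs − 54 Hz = 6 Hz.
66 Hz mod fs = 6 Hz.
6 Hz ≤ fs/2 = 30 Hz, appears at 6 Hz.
66 Hz and 114 Hz both map to 6 Hz.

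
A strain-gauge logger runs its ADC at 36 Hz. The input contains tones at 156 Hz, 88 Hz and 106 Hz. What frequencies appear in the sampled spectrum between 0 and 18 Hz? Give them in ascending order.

fs/2 = 18 Hz.
156 Hz mod fs = 12 Hz.
12 Hz ≤ fs/2 = 18 Hz, appears at 12 Hz.
88 Hz mod fs = 16 Hz.
16 Hz ≤ fs/2 = 18 Hz, appears at 16 Hz.
106 Hz mod fs = 34 Hz.
34 Hz > fs/2 = 18 Hz, folds to fs − 34 Hz = 2 Hz.
Distinct values: {2 Hz, 12 Hz, 16 Hz}.

2 Hz, 12 Hz, 16 Hz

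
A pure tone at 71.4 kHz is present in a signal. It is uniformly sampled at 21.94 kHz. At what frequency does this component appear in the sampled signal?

5.58 kHz

71.4 kHz mod fs = 5.58 kHz.
5.58 kHz ≤ fs/2 = 10.97 kHz, appears at 5.58 kHz.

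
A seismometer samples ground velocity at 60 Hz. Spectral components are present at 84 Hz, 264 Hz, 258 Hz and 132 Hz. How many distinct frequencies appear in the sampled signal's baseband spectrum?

fs/2 = 30 Hz.
84 Hz mod fs = 24 Hz.
24 Hz ≤ fs/2 = 30 Hz, appears at 24 Hz.
264 Hz mod fs = 24 Hz.
24 Hz ≤ fs/2 = 30 Hz, appears at 24 Hz.
258 Hz mod fs = 18 Hz.
18 Hz ≤ fs/2 = 30 Hz, appears at 18 Hz.
132 Hz mod fs = 12 Hz.
12 Hz ≤ fs/2 = 30 Hz, appears at 12 Hz.
Distinct values: {12 Hz, 18 Hz, 24 Hz} → 3.

3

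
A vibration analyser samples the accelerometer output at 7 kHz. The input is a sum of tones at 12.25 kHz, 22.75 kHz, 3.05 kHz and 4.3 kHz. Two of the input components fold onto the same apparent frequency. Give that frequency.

fs/2 = 3.5 kHz.
12.25 kHz mod fs = 5.25 kHz.
5.25 kHz > fs/2 = 3.5 kHz, folds to fs − 5.25 kHz = 1.75 kHz.
22.75 kHz mod fs = 1.75 kHz.
1.75 kHz ≤ fs/2 = 3.5 kHz, appears at 1.75 kHz.
3.05 kHz ≤ fs/2 = 3.5 kHz, passes unchanged.
4.3 kHz > fs/2 = 3.5 kHz, folds to fs − 4.3 kHz = 2.7 kHz.
12.25 kHz and 22.75 kHz both map to 1.75 kHz.

1.75 kHz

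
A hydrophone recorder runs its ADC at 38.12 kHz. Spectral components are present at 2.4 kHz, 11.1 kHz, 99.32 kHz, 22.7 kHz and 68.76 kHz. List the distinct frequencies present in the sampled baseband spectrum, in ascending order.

2.4 kHz, 7.48 kHz, 11.1 kHz, 15.04 kHz, 15.42 kHz

fs/2 = 19.06 kHz.
2.4 kHz ≤ fs/2 = 19.06 kHz, passes unchanged.
11.1 kHz ≤ fs/2 = 19.06 kHz, passes unchanged.
99.32 kHz mod fs = 23.08 kHz.
23.08 kHz > fs/2 = 19.06 kHz, folds to fs − 23.08 kHz = 15.04 kHz.
22.7 kHz > fs/2 = 19.06 kHz, folds to fs − 22.7 kHz = 15.42 kHz.
68.76 kHz mod fs = 30.64 kHz.
30.64 kHz > fs/2 = 19.06 kHz, folds to fs − 30.64 kHz = 7.48 kHz.
Distinct values: {2.4 kHz, 7.48 kHz, 11.1 kHz, 15.04 kHz, 15.42 kHz}.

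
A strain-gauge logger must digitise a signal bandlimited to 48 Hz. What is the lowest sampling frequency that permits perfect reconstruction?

96 Hz

Nyquist rate = 2 × 48 Hz = 96 Hz.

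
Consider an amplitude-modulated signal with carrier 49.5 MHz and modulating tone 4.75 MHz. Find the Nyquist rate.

AM sidebands sit at fc ± fm = 44.75 MHz and 54.25 MHz.
Highest-frequency component: 54.25 MHz.
Nyquist rate = 2 × 54.25 MHz = 108.5 MHz.

108.5 MHz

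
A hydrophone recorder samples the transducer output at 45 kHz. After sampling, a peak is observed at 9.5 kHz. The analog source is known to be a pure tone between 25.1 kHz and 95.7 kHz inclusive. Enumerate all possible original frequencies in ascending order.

Frequencies that alias to 9.5 kHz are k·fs ± 9.5 kHz for integer k ≥ 0.
k=0: 9.5 kHz.
k=1: 35.5 kHz, 54.5 kHz.
k=2: 80.5 kHz, 99.5 kHz.
k=3: 125.5 kHz, 144.5 kHz.
Within [25.1 kHz, 95.7 kHz]: 35.5 kHz, 54.5 kHz, 80.5 kHz.

35.5 kHz, 54.5 kHz, 80.5 kHz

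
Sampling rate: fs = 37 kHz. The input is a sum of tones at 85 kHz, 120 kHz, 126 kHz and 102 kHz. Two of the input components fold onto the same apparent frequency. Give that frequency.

fs/2 = 18.5 kHz.
85 kHz mod fs = 11 kHz.
11 kHz ≤ fs/2 = 18.5 kHz, appears at 11 kHz.
120 kHz mod fs = 9 kHz.
9 kHz ≤ fs/2 = 18.5 kHz, appears at 9 kHz.
126 kHz mod fs = 15 kHz.
15 kHz ≤ fs/2 = 18.5 kHz, appears at 15 kHz.
102 kHz mod fs = 28 kHz.
28 kHz > fs/2 = 18.5 kHz, folds to fs − 28 kHz = 9 kHz.
102 kHz and 120 kHz both map to 9 kHz.

9 kHz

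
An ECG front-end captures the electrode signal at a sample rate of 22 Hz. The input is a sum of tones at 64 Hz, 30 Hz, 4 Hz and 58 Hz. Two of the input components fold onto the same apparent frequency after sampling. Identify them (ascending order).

30 Hz, 58 Hz

fs/2 = 11 Hz.
64 Hz mod fs = 20 Hz.
20 Hz > fs/2 = 11 Hz, folds to fs − 20 Hz = 2 Hz.
30 Hz mod fs = 8 Hz.
8 Hz ≤ fs/2 = 11 Hz, appears at 8 Hz.
4 Hz ≤ fs/2 = 11 Hz, passes unchanged.
58 Hz mod fs = 14 Hz.
14 Hz > fs/2 = 11 Hz, folds to fs − 14 Hz = 8 Hz.
30 Hz and 58 Hz both map to 8 Hz.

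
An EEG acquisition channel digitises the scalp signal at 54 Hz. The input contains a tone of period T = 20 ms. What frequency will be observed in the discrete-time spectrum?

T = 20 ms → f = 1/T = 50 Hz.
50 Hz > fs/2 = 27 Hz, folds to fs − 50 Hz = 4 Hz.

4 Hz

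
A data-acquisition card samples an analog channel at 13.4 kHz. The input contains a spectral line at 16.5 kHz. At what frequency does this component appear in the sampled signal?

16.5 kHz mod fs = 3.1 kHz.
3.1 kHz ≤ fs/2 = 6.7 kHz, appears at 3.1 kHz.

3.1 kHz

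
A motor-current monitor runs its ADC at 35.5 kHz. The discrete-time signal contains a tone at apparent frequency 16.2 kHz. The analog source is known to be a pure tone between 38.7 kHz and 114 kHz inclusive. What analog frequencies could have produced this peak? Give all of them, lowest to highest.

51.7 kHz, 54.8 kHz, 87.2 kHz, 90.3 kHz

Frequencies that alias to 16.2 kHz are k·fs ± 16.2 kHz for integer k ≥ 0.
k=0: 16.2 kHz.
k=1: 19.3 kHz, 51.7 kHz.
k=2: 54.8 kHz, 87.2 kHz.
k=3: 90.3 kHz, 122.7 kHz.
k=4: 125.8 kHz, 158.2 kHz.
Within [38.7 kHz, 114 kHz]: 51.7 kHz, 54.8 kHz, 87.2 kHz, 90.3 kHz.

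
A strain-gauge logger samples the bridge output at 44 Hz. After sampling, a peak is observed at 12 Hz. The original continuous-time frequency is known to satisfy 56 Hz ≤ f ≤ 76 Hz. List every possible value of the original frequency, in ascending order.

56 Hz, 76 Hz

Frequencies that alias to 12 Hz are k·fs ± 12 Hz for integer k ≥ 0.
k=0: 12 Hz.
k=1: 32 Hz, 56 Hz.
k=2: 76 Hz, 100 Hz.
k=3: 120 Hz, 144 Hz.
Within [56 Hz, 76 Hz]: 56 Hz, 76 Hz.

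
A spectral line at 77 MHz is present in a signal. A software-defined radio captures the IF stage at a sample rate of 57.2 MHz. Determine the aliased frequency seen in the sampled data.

77 MHz mod fs = 19.8 MHz.
19.8 MHz ≤ fs/2 = 28.6 MHz, appears at 19.8 MHz.

19.8 MHz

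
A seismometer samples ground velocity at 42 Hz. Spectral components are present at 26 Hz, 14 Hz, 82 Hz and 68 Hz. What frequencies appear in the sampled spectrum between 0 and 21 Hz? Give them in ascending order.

2 Hz, 14 Hz, 16 Hz

fs/2 = 21 Hz.
26 Hz > fs/2 = 21 Hz, folds to fs − 26 Hz = 16 Hz.
14 Hz ≤ fs/2 = 21 Hz, passes unchanged.
82 Hz mod fs = 40 Hz.
40 Hz > fs/2 = 21 Hz, folds to fs − 40 Hz = 2 Hz.
68 Hz mod fs = 26 Hz.
26 Hz > fs/2 = 21 Hz, folds to fs − 26 Hz = 16 Hz.
Distinct values: {2 Hz, 14 Hz, 16 Hz}.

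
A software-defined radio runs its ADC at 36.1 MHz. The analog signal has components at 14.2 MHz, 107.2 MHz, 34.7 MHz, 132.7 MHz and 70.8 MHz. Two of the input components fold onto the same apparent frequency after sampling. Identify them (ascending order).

fs/2 = 18.05 MHz.
14.2 MHz ≤ fs/2 = 18.05 MHz, passes unchanged.
107.2 MHz mod fs = 35 MHz.
35 MHz > fs/2 = 18.05 MHz, folds to fs − 35 MHz = 1.1 MHz.
34.7 MHz > fs/2 = 18.05 MHz, folds to fs − 34.7 MHz = 1.4 MHz.
132.7 MHz mod fs = 24.4 MHz.
24.4 MHz > fs/2 = 18.05 MHz, folds to fs − 24.4 MHz = 11.7 MHz.
70.8 MHz mod fs = 34.7 MHz.
34.7 MHz > fs/2 = 18.05 MHz, folds to fs − 34.7 MHz = 1.4 MHz.
34.7 MHz and 70.8 MHz both map to 1.4 MHz.

34.7 MHz, 70.8 MHz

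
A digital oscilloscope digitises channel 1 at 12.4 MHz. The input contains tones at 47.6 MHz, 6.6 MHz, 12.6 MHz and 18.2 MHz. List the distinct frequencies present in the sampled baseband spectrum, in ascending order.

0.2 MHz, 2 MHz, 5.8 MHz

fs/2 = 6.2 MHz.
47.6 MHz mod fs = 10.4 MHz.
10.4 MHz > fs/2 = 6.2 MHz, folds to fs − 10.4 MHz = 2 MHz.
6.6 MHz > fs/2 = 6.2 MHz, folds to fs − 6.6 MHz = 5.8 MHz.
12.6 MHz mod fs = 0.2 MHz.
0.2 MHz ≤ fs/2 = 6.2 MHz, appears at 0.2 MHz.
18.2 MHz mod fs = 5.8 MHz.
5.8 MHz ≤ fs/2 = 6.2 MHz, appears at 5.8 MHz.
Distinct values: {0.2 MHz, 2 MHz, 5.8 MHz}.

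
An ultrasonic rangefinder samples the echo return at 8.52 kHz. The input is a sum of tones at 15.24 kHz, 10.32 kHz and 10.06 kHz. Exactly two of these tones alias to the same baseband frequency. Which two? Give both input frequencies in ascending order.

fs/2 = 4.26 kHz.
15.24 kHz mod fs = 6.72 kHz.
6.72 kHz > fs/2 = 4.26 kHz, folds to fs − 6.72 kHz = 1.8 kHz.
10.32 kHz mod fs = 1.8 kHz.
1.8 kHz ≤ fs/2 = 4.26 kHz, appears at 1.8 kHz.
10.06 kHz mod fs = 1.54 kHz.
1.54 kHz ≤ fs/2 = 4.26 kHz, appears at 1.54 kHz.
10.32 kHz and 15.24 kHz both map to 1.8 kHz.

10.32 kHz, 15.24 kHz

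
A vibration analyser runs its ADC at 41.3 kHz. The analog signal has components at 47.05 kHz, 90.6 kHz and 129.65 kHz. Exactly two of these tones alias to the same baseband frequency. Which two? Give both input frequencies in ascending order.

47.05 kHz, 129.65 kHz

fs/2 = 20.65 kHz.
47.05 kHz mod fs = 5.75 kHz.
5.75 kHz ≤ fs/2 = 20.65 kHz, appears at 5.75 kHz.
90.6 kHz mod fs = 8 kHz.
8 kHz ≤ fs/2 = 20.65 kHz, appears at 8 kHz.
129.65 kHz mod fs = 5.75 kHz.
5.75 kHz ≤ fs/2 = 20.65 kHz, appears at 5.75 kHz.
47.05 kHz and 129.65 kHz both map to 5.75 kHz.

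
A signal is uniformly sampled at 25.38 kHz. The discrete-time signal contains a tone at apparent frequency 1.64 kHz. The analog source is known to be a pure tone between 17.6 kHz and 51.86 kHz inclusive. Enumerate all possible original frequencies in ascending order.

Frequencies that alias to 1.64 kHz are k·fs ± 1.64 kHz for integer k ≥ 0.
k=0: 1.64 kHz.
k=1: 23.74 kHz, 27.02 kHz.
k=2: 49.12 kHz, 52.4 kHz.
k=3: 74.5 kHz, 77.78 kHz.
Within [17.6 kHz, 51.86 kHz]: 23.74 kHz, 27.02 kHz, 49.12 kHz.

23.74 kHz, 27.02 kHz, 49.12 kHz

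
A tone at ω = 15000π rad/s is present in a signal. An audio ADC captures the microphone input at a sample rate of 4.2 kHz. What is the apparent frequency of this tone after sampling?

0.9 kHz

ω = 15000π rad/s → f = ω/(2π) = 7500 Hz = 7.5 kHz.
7.5 kHz mod fs = 3.3 kHz.
3.3 kHz > fs/2 = 2.1 kHz, folds to fs − 3.3 kHz = 0.9 kHz.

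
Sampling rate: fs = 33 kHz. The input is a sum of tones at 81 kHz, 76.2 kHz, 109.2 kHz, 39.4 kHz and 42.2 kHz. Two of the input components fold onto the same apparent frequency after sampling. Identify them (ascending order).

76.2 kHz, 109.2 kHz

fs/2 = 16.5 kHz.
81 kHz mod fs = 15 kHz.
15 kHz ≤ fs/2 = 16.5 kHz, appears at 15 kHz.
76.2 kHz mod fs = 10.2 kHz.
10.2 kHz ≤ fs/2 = 16.5 kHz, appears at 10.2 kHz.
109.2 kHz mod fs = 10.2 kHz.
10.2 kHz ≤ fs/2 = 16.5 kHz, appears at 10.2 kHz.
39.4 kHz mod fs = 6.4 kHz.
6.4 kHz ≤ fs/2 = 16.5 kHz, appears at 6.4 kHz.
42.2 kHz mod fs = 9.2 kHz.
9.2 kHz ≤ fs/2 = 16.5 kHz, appears at 9.2 kHz.
76.2 kHz and 109.2 kHz both map to 10.2 kHz.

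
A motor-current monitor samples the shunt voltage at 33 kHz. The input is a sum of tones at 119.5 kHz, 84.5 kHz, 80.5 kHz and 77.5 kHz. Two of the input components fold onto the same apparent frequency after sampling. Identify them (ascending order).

80.5 kHz, 84.5 kHz

fs/2 = 16.5 kHz.
119.5 kHz mod fs = 20.5 kHz.
20.5 kHz > fs/2 = 16.5 kHz, folds to fs − 20.5 kHz = 12.5 kHz.
84.5 kHz mod fs = 18.5 kHz.
18.5 kHz > fs/2 = 16.5 kHz, folds to fs − 18.5 kHz = 14.5 kHz.
80.5 kHz mod fs = 14.5 kHz.
14.5 kHz ≤ fs/2 = 16.5 kHz, appears at 14.5 kHz.
77.5 kHz mod fs = 11.5 kHz.
11.5 kHz ≤ fs/2 = 16.5 kHz, appears at 11.5 kHz.
80.5 kHz and 84.5 kHz both map to 14.5 kHz.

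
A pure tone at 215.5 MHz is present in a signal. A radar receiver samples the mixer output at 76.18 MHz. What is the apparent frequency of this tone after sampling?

215.5 MHz mod fs = 63.14 MHz.
63.14 MHz > fs/2 = 38.09 MHz, folds to fs − 63.14 MHz = 13.04 MHz.

13.04 MHz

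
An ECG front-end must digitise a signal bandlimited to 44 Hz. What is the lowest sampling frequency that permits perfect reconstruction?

88 Hz

Nyquist rate = 2 × 44 Hz = 88 Hz.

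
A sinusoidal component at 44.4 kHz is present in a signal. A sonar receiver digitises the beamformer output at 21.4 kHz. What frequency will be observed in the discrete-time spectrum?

44.4 kHz mod fs = 1.6 kHz.
1.6 kHz ≤ fs/2 = 10.7 kHz, appears at 1.6 kHz.

1.6 kHz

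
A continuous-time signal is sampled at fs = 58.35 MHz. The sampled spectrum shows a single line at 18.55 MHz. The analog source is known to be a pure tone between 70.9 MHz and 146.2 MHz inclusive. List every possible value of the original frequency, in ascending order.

76.9 MHz, 98.15 MHz, 135.25 MHz

Frequencies that alias to 18.55 MHz are k·fs ± 18.55 MHz for integer k ≥ 0.
k=0: 18.55 MHz.
k=1: 39.8 MHz, 76.9 MHz.
k=2: 98.15 MHz, 135.25 MHz.
k=3: 156.5 MHz, 193.6 MHz.
Within [70.9 MHz, 146.2 MHz]: 76.9 MHz, 98.15 MHz, 135.25 MHz.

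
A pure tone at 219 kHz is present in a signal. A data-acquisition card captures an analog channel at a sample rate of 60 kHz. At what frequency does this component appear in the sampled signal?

21 kHz

219 kHz mod fs = 39 kHz.
39 kHz > fs/2 = 30 kHz, folds to fs − 39 kHz = 21 kHz.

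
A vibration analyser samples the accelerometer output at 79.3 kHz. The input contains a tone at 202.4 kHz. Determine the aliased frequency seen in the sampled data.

202.4 kHz mod fs = 43.8 kHz.
43.8 kHz > fs/2 = 39.65 kHz, folds to fs − 43.8 kHz = 35.5 kHz.

35.5 kHz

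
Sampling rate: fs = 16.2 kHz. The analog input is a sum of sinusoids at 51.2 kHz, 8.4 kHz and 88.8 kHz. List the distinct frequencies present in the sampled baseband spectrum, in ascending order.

2.6 kHz, 7.8 kHz

fs/2 = 8.1 kHz.
51.2 kHz mod fs = 2.6 kHz.
2.6 kHz ≤ fs/2 = 8.1 kHz, appears at 2.6 kHz.
8.4 kHz > fs/2 = 8.1 kHz, folds to fs − 8.4 kHz = 7.8 kHz.
88.8 kHz mod fs = 7.8 kHz.
7.8 kHz ≤ fs/2 = 8.1 kHz, appears at 7.8 kHz.
Distinct values: {2.6 kHz, 7.8 kHz}.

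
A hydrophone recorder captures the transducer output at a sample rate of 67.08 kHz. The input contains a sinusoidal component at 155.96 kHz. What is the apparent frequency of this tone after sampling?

21.8 kHz

155.96 kHz mod fs = 21.8 kHz.
21.8 kHz ≤ fs/2 = 33.54 kHz, appears at 21.8 kHz.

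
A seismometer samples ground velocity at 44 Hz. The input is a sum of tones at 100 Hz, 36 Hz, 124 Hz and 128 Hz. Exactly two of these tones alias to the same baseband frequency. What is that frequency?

fs/2 = 22 Hz.
100 Hz mod fs = 12 Hz.
12 Hz ≤ fs/2 = 22 Hz, appears at 12 Hz.
36 Hz > fs/2 = 22 Hz, folds to fs − 36 Hz = 8 Hz.
124 Hz mod fs = 36 Hz.
36 Hz > fs/2 = 22 Hz, folds to fs − 36 Hz = 8 Hz.
128 Hz mod fs = 40 Hz.
40 Hz > fs/2 = 22 Hz, folds to fs − 40 Hz = 4 Hz.
36 Hz and 124 Hz both map to 8 Hz.

8 Hz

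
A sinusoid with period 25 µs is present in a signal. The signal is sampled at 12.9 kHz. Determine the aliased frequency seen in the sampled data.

T = 25 µs → f = 1/T = 40 kHz.
40 kHz mod fs = 1.3 kHz.
1.3 kHz ≤ fs/2 = 6.45 kHz, appears at 1.3 kHz.

1.3 kHz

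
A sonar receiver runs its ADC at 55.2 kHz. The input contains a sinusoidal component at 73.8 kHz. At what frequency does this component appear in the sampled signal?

73.8 kHz mod fs = 18.6 kHz.
18.6 kHz ≤ fs/2 = 27.6 kHz, appears at 18.6 kHz.

18.6 kHz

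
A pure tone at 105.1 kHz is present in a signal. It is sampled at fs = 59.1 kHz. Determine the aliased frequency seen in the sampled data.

105.1 kHz mod fs = 46 kHz.
46 kHz > fs/2 = 29.55 kHz, folds to fs − 46 kHz = 13.1 kHz.

13.1 kHz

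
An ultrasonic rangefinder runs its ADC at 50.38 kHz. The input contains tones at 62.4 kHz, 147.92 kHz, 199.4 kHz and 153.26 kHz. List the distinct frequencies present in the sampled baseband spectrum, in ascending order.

fs/2 = 25.19 kHz.
62.4 kHz mod fs = 12.02 kHz.
12.02 kHz ≤ fs/2 = 25.19 kHz, appears at 12.02 kHz.
147.92 kHz mod fs = 47.16 kHz.
47.16 kHz > fs/2 = 25.19 kHz, folds to fs − 47.16 kHz = 3.22 kHz.
199.4 kHz mod fs = 48.26 kHz.
48.26 kHz > fs/2 = 25.19 kHz, folds to fs − 48.26 kHz = 2.12 kHz.
153.26 kHz mod fs = 2.12 kHz.
2.12 kHz ≤ fs/2 = 25.19 kHz, appears at 2.12 kHz.
Distinct values: {2.12 kHz, 3.22 kHz, 12.02 kHz}.

2.12 kHz, 3.22 kHz, 12.02 kHz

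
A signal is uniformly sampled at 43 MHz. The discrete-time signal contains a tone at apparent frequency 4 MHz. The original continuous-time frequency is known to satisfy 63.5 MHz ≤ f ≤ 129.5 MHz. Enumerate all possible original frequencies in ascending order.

Frequencies that alias to 4 MHz are k·fs ± 4 MHz for integer k ≥ 0.
k=0: 4 MHz.
k=1: 39 MHz, 47 MHz.
k=2: 82 MHz, 90 MHz.
k=3: 125 MHz, 133 MHz.
k=4: 168 MHz, 176 MHz.
Within [63.5 MHz, 129.5 MHz]: 82 MHz, 90 MHz, 125 MHz.

82 MHz, 90 MHz, 125 MHz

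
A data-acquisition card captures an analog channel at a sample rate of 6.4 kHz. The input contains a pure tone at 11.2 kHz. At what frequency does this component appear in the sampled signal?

11.2 kHz mod fs = 4.8 kHz.
4.8 kHz > fs/2 = 3.2 kHz, folds to fs − 4.8 kHz = 1.6 kHz.

1.6 kHz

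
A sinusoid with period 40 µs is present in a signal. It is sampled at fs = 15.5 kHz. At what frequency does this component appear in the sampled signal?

6 kHz

T = 40 µs → f = 1/T = 25 kHz.
25 kHz mod fs = 9.5 kHz.
9.5 kHz > fs/2 = 7.75 kHz, folds to fs − 9.5 kHz = 6 kHz.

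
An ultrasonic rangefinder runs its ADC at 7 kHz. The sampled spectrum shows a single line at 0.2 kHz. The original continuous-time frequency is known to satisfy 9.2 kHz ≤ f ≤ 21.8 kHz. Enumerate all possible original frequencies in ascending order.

13.8 kHz, 14.2 kHz, 20.8 kHz, 21.2 kHz

Frequencies that alias to 0.2 kHz are k·fs ± 0.2 kHz for integer k ≥ 0.
k=0: 0.2 kHz.
k=1: 6.8 kHz, 7.2 kHz.
k=2: 13.8 kHz, 14.2 kHz.
k=3: 20.8 kHz, 21.2 kHz.
k=4: 27.8 kHz, 28.2 kHz.
Within [9.2 kHz, 21.8 kHz]: 13.8 kHz, 14.2 kHz, 20.8 kHz, 21.2 kHz.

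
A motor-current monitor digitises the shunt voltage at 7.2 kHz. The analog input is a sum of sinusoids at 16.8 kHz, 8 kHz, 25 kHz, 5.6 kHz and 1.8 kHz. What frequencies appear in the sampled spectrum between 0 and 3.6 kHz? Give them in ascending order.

0.8 kHz, 1.6 kHz, 1.8 kHz, 2.4 kHz, 3.4 kHz

fs/2 = 3.6 kHz.
16.8 kHz mod fs = 2.4 kHz.
2.4 kHz ≤ fs/2 = 3.6 kHz, appears at 2.4 kHz.
8 kHz mod fs = 0.8 kHz.
0.8 kHz ≤ fs/2 = 3.6 kHz, appears at 0.8 kHz.
25 kHz mod fs = 3.4 kHz.
3.4 kHz ≤ fs/2 = 3.6 kHz, appears at 3.4 kHz.
5.6 kHz > fs/2 = 3.6 kHz, folds to fs − 5.6 kHz = 1.6 kHz.
1.8 kHz ≤ fs/2 = 3.6 kHz, passes unchanged.
Distinct values: {0.8 kHz, 1.6 kHz, 1.8 kHz, 2.4 kHz, 3.4 kHz}.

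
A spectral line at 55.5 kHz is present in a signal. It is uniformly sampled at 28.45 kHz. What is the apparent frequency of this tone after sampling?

55.5 kHz mod fs = 27.05 kHz.
27.05 kHz > fs/2 = 14.225 kHz, folds to fs − 27.05 kHz = 1.4 kHz.

1.4 kHz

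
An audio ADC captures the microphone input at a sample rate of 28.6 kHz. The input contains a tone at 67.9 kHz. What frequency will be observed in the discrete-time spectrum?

10.7 kHz

67.9 kHz mod fs = 10.7 kHz.
10.7 kHz ≤ fs/2 = 14.3 kHz, appears at 10.7 kHz.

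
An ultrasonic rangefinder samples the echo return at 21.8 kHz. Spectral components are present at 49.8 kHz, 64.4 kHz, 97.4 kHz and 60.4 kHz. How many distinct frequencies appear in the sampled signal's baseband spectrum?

4

fs/2 = 10.9 kHz.
49.8 kHz mod fs = 6.2 kHz.
6.2 kHz ≤ fs/2 = 10.9 kHz, appears at 6.2 kHz.
64.4 kHz mod fs = 20.8 kHz.
20.8 kHz > fs/2 = 10.9 kHz, folds to fs − 20.8 kHz = 1 kHz.
97.4 kHz mod fs = 10.2 kHz.
10.2 kHz ≤ fs/2 = 10.9 kHz, appears at 10.2 kHz.
60.4 kHz mod fs = 16.8 kHz.
16.8 kHz > fs/2 = 10.9 kHz, folds to fs − 16.8 kHz = 5 kHz.
Distinct values: {1 kHz, 5 kHz, 6.2 kHz, 10.2 kHz} → 4.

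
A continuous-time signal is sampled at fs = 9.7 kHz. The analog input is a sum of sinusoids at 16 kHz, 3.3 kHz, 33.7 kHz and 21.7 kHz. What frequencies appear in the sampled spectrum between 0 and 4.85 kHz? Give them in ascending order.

fs/2 = 4.85 kHz.
16 kHz mod fs = 6.3 kHz.
6.3 kHz > fs/2 = 4.85 kHz, folds to fs − 6.3 kHz = 3.4 kHz.
3.3 kHz ≤ fs/2 = 4.85 kHz, passes unchanged.
33.7 kHz mod fs = 4.6 kHz.
4.6 kHz ≤ fs/2 = 4.85 kHz, appears at 4.6 kHz.
21.7 kHz mod fs = 2.3 kHz.
2.3 kHz ≤ fs/2 = 4.85 kHz, appears at 2.3 kHz.
Distinct values: {2.3 kHz, 3.3 kHz, 3.4 kHz, 4.6 kHz}.

2.3 kHz, 3.3 kHz, 3.4 kHz, 4.6 kHz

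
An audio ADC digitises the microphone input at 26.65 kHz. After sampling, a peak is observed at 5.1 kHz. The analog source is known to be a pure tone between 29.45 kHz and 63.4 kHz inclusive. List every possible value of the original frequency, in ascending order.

Frequencies that alias to 5.1 kHz are k·fs ± 5.1 kHz for integer k ≥ 0.
k=0: 5.1 kHz.
k=1: 21.55 kHz, 31.75 kHz.
k=2: 48.2 kHz, 58.4 kHz.
k=3: 74.85 kHz, 85.05 kHz.
Within [29.45 kHz, 63.4 kHz]: 31.75 kHz, 48.2 kHz, 58.4 kHz.

31.75 kHz, 48.2 kHz, 58.4 kHz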